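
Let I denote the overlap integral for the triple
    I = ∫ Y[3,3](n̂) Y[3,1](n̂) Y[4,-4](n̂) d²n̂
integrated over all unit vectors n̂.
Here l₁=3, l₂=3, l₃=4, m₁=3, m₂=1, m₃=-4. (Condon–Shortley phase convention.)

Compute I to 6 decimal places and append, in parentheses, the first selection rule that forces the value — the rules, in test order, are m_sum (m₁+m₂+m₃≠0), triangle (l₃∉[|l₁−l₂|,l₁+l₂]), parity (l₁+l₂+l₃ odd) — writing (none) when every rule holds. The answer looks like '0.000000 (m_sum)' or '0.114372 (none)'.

-0.166198 (none)

Rules hold: Σm=0, L=10 even, 0≤4≤6.
N = 7·7·9 = 441
Δ = 2!·4!·4!/11! = 1/34650
Racah Σ t=0..2: t=0:+1/72 t=1:−1/16 t=2:+1/72 = -5/144
⇒ 3j(3 3 4; 0 0 0)² = 2/77, sgn -1
Racah Σ t=0..0: t=0:+1/1152 = 1/1152
⇒ 3j(3 3 4; 3 1 -4)² = 1/33, sgn +1
4πI² = N·(3j₀)²·(3jₘ)² = 42/121
I = -1·√(0.347107/4π) = -0.16619847
No selection rule forces the value: the integral is nonzero (none).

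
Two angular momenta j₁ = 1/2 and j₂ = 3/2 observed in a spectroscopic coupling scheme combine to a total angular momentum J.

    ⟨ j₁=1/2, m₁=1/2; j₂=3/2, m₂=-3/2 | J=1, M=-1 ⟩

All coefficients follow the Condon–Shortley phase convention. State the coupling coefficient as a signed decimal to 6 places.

j₁+j₂−J=1  J+j₁−j₂=0  J−j₁+j₂=2  j₁+j₂+J+1=4
(j₁±m₁, j₂±m₂, J±M) = (1,0,0,3,0,2)
P² = 3
sum k=0..0:
  [0] +1/2 = 1/2
S = 1/2
C² = P²·S² = 3/4 ; C = +0.866025

+√(3/4) = +0.866025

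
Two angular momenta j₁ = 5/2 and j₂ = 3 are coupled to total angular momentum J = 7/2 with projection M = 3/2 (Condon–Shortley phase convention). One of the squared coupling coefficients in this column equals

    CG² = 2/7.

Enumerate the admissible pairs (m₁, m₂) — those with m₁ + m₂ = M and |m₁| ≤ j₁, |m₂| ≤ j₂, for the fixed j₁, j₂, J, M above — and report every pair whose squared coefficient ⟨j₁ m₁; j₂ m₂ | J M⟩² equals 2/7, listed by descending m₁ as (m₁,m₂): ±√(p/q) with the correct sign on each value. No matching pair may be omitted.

Admissible pairs with m₁+m₂ = M = 3/2: (-3/2,3), (-1/2,2), (1/2,1), (3/2,0), (5/2,-1)
  (m₁,m₂)=(5/2,-1): CG² = 8/21, CG = +√(8/21)
  (m₁,m₂)=(3/2,0): CG² = 0/1, CG = 0
  (m₁,m₂)=(1/2,1): CG² = 5/21, CG = −√(5/21)
  (m₁,m₂)=(-1/2,2): CG² = 2/21, CG = +√(2/21)
  (m₁,m₂)=(-3/2,3): CG² = 2/7, CG = +√(2/7)   ← matches the target
Pairs with CG² = 2/7: (-3/2,3): +√(2/7)

(-3/2,3): +√(2/7)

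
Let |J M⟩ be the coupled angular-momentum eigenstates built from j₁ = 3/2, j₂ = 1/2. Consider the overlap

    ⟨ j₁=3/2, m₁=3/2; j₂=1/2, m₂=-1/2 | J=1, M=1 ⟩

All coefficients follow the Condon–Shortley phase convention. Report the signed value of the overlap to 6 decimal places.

+√(3/4) ≈ +0.866025

√[3·1!2!0!/4! · 3!0!0!1!2!0!] = √(3)
  +(−1)^0/∏(0,1,0,0,2,0)! = 1/2  (running 1/2)
⟨..|..⟩ = √(3)·(1/2) = +0.866025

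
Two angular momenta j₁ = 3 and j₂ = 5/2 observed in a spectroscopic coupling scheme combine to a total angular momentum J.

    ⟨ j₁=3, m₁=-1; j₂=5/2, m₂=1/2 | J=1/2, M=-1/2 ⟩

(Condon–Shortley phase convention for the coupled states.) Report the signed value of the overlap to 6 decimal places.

j₁+j₂−J=5  J+j₁−j₂=1  J−j₁+j₂=0  j₁+j₂+J+1=7
(j₁±m₁, j₂±m₂, J±M) = (2,4,3,2,0,1)
P² = 192/7
sum k=3..3:
  [3] −1/12 = -1/12
S = -1/12
C² = P²·S² = 4/21 ; C = -0.436436

−√(4/21) ≈ -0.436436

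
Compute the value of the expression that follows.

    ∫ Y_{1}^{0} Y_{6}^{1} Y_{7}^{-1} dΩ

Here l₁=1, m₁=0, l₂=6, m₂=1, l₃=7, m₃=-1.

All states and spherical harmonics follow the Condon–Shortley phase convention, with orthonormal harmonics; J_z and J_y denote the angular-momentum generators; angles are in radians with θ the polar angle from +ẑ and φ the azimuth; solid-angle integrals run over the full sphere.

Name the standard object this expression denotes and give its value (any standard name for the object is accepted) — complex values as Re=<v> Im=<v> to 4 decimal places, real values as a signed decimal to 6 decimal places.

Gaunt coefficient, -0.242415

This is a Gaunt coefficient — the integral of a triple product of spherical harmonics over the sphere.
Checks pass: Σm=0; 14 even; l₃=7∈[5,7].
(2·1+1)(2·6+1)(2·7+1) = 585
Δ: 0! 2! 12! / 15! → 1/1365
sum: t=0:+1/518400 = 1/518400
3j²(1 6 7; 0 0 0) = Δ·Π!·Σ² = 7/195  (sign -1)
sum: t=0:+1/604800 = 1/604800
3j²(1 6 7; 0 1 -1) = Δ·Π!·Σ² = 16/455  (sign +1)
combine: 4πI² = 585·7/195·16/455 = 48/65
take √, sign -1: I = -0.24241473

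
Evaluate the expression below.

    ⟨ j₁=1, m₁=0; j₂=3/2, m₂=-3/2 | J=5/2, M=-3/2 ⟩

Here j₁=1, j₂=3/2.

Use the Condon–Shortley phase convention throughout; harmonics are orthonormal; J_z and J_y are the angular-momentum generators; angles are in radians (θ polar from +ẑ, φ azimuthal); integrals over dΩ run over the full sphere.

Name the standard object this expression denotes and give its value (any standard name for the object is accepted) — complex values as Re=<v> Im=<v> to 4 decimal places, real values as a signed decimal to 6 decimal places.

This is a Clebsch–Gordan (vector-coupling) coefficient.
triangle: 0!·2!·3!/6! = 12/720
(j±m)!: 1!·1!·0!·3!·1!·4! = 144
prefactor² = (2J+1)·Δ·N² = 72/5
  k=0: +1/(0!·0!·1!·0!·1!·3!) = 1/6
Σ = 1/6  ⇒  CG² = 72/5·(1/6)² = 2/5
CG = +√(2/5) = +0.632456

Clebsch–Gordan coefficient, +√(2/5) ≈ +0.632456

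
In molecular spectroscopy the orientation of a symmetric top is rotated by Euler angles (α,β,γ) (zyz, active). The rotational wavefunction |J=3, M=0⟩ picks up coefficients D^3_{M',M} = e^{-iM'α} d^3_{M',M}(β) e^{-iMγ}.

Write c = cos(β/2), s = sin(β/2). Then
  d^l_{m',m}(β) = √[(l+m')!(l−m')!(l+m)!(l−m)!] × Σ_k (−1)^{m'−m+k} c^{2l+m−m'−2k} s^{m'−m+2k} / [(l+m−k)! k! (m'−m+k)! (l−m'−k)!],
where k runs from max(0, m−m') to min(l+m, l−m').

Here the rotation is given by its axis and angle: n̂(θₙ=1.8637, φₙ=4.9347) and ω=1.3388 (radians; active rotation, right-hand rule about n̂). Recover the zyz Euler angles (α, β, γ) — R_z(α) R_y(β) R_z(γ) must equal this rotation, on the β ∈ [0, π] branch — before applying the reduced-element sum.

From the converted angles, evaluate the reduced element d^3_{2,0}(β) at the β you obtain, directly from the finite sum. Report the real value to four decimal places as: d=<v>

d=0.3679

Axis–angle → zyz. n̂ = (sinθₙcosφₙ, sinθₙsinφₙ, cosθₙ) = (+0.211094, -0.933848, -0.288733), ω = 1.3388.
R = I cosω + sinω [n̂]ₓ + (1−cosω) n̂n̂ᵀ gives
  R = [+0.264236, +0.129193, -0.955766; -0.432803, +0.901486, +0.002200; +0.861894, +0.413077, +0.294120]
β = atan2(√(R₁₃²+R₂₃²), R₃₃) = 1.272262; α = atan2(R₂₃, R₁₃) mod 2π = 3.139290; γ = atan2(R₃₂, −R₃₁) mod 2π = 2.694668
d^3_{2,0}(β=1.2723) via the finite sum:
Half-angle: c=0.804400, s=0.594088. N=√(120·1·6·6)=65.726707
Admissible k: 0..1 (factorial args all ≥0)
  k=0: (−1)^2·65.7267/(12)·0.8044^4·0.5941^2 = +0.809377
  k=1: (−1)^3·65.7267/(12)·0.8044^2·0.5941^4 = -0.441476
d^3_{2,0}(1.2723) = +0.809377 -0.441476 = +0.367901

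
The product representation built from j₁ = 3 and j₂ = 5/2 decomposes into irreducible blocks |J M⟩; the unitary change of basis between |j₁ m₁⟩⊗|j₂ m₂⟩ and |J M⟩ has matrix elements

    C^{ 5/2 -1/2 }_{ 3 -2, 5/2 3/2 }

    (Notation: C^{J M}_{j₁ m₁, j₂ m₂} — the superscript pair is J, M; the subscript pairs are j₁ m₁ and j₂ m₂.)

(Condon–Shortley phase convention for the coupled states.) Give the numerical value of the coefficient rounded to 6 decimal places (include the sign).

−√(1/14) = -0.267261

triangle: 3!·3!·2!/9! = 72/362880
(j±m)!: 1!·5!·4!·1!·2!·3! = 34560
prefactor² = (2J+1)·Δ·N² = 288/7
  k=2: +1/(2!·1!·3!·2!·0!·0!) = 1/24
  k=3: −1/(3!·0!·2!·1!·1!·1!) = -1/12
Σ = -1/24  ⇒  CG² = 288/7·(-1/24)² = 1/14
CG = −√(1/14) = -0.267261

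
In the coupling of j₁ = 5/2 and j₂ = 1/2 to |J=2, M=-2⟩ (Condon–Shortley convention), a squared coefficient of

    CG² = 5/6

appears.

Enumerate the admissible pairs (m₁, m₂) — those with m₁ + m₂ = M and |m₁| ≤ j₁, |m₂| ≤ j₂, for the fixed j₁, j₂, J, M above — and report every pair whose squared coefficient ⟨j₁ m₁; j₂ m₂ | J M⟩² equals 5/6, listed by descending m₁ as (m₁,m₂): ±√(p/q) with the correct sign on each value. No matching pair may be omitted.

Admissible pairs with m₁+m₂ = M = -2: (-5/2,1/2), (-3/2,-1/2)
  (m₁,m₂)=(-3/2,-1/2): CG² = 1/6, CG = +√(1/6)
  (m₁,m₂)=(-5/2,1/2): CG² = 5/6, CG = −√(5/6)   ← matches the target
Pairs with CG² = 5/6: (-5/2,1/2): −√(5/6)

(-5/2,1/2): −√(5/6)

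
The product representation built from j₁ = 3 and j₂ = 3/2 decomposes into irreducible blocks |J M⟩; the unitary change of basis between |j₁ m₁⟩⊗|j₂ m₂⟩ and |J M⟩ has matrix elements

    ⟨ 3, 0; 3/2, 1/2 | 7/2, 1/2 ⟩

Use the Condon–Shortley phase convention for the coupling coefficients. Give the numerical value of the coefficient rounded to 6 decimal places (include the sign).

−√(2/21) = -0.308607

j₁+j₂−J=1  J+j₁−j₂=5  J−j₁+j₂=2  j₁+j₂+J+1=9
(j₁±m₁, j₂±m₂, J±M) = (3,3,2,1,4,3)
P² = 384/7
sum k=0..1:
  [0] +1/24 = 1/24
  [1] −1/12 = -1/12
S = -1/24
C² = P²·S² = 2/21 ; C = -0.308607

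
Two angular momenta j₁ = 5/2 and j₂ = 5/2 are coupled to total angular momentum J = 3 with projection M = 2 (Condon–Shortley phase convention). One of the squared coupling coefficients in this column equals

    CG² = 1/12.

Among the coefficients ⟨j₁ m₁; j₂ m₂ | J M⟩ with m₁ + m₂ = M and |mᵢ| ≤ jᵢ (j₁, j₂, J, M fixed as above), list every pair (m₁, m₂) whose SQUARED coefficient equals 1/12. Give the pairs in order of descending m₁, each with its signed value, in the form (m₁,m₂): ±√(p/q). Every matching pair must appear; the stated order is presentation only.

Admissible pairs with m₁+m₂ = M = 2: (-1/2,5/2), (1/2,3/2), (3/2,1/2), (5/2,-1/2)
  (m₁,m₂)=(5/2,-1/2): CG² = 5/12, CG = +√(5/12)
  (m₁,m₂)=(3/2,1/2): CG² = 1/12, CG = −√(1/12)   ← matches the target
  (m₁,m₂)=(1/2,3/2): CG² = 1/12, CG = −√(1/12)   ← matches the target
  (m₁,m₂)=(-1/2,5/2): CG² = 5/12, CG = +√(5/12)
Pairs with CG² = 1/12: (3/2,1/2): −√(1/12); (1/2,3/2): −√(1/12)

(3/2,1/2): −√(1/12); (1/2,3/2): −√(1/12)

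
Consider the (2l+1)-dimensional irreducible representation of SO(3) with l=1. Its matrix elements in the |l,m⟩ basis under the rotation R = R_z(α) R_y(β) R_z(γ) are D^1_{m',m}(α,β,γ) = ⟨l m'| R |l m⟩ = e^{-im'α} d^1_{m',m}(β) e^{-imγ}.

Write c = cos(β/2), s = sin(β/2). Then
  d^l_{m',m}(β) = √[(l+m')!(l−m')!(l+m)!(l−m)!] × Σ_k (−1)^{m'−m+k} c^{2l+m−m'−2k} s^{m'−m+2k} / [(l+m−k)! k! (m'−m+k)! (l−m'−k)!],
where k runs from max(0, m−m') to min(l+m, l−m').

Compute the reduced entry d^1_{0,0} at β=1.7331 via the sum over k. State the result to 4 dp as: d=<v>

d^1_{0,0}(β=1.7331) via the finite sum:
Half-angle: c=0.647460, s=0.762100. N=√(1·1·1·1)=1.000000
k∈{0,1} keeps every argument non-negative
  k=0: (−1)^0·1.0000/(1)·0.6475^2·0.7621^0 = +0.419204
  k=1: (−1)^1·1.0000/(1)·0.6475^0·0.7621^2 = -0.580796
d^1_{0,0}(1.7331) = +0.419204 -0.580796 = -0.161592

d=-0.1616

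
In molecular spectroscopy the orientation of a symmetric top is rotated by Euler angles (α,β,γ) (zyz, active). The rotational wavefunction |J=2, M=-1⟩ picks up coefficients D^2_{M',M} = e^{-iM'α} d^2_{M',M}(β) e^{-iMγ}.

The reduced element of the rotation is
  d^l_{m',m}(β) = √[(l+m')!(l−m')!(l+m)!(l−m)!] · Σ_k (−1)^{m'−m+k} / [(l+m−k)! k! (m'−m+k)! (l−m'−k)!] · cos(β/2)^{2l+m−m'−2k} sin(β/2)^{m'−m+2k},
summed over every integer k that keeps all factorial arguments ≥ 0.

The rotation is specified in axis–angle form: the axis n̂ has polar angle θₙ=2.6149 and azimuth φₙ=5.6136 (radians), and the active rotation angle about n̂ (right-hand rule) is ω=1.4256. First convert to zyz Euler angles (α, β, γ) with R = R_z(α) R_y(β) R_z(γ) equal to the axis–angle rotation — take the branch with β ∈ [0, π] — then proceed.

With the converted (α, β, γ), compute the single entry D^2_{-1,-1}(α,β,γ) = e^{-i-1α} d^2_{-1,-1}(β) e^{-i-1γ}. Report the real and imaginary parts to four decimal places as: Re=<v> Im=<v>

Axis–angle → zyz. n̂ = (sinθₙcosφₙ, sinθₙsinφₙ, cosθₙ) = (+0.394139, -0.311992, -0.864474), ω = 1.4256.
R = I cosω + sinω [n̂]ₓ + (1−cosω) n̂n̂ᵀ gives
  R = [+0.277555, +0.750202, -0.600134; -0.960554, +0.227942, -0.159305; +0.017284, +0.620677, +0.783876]
β = atan2(√(R₁₃²+R₂₃²), R₃₃) = 0.669913; α = atan2(R₂₃, R₁₃) mod 2π = 3.401059; γ = atan2(R₃₂, −R₃₁) mod 2π = 1.598637
First d^2_{-1,-1}(β=0.6699), then the phase factors e^{-i(-1)α} and e^{-i(-1)γ}:
Half-angle: c=0.944425, s=0.328728. N=√(1·6·1·6)=6.000000
k: max(0,(-1)−(-1))=0 … min(2+(-1),2−(-1))=1
  k=0: (−1)^0·6.0000/(6)·0.9444^4·0.3287^0 = +0.795553
  k=1: (−1)^1·6.0000/(2)·0.9444^2·0.3287^2 = -0.289154
d^2_{-1,-1}(0.6699) = +0.795553 -0.289154 = +0.506399
D = (-0.966527-0.256565i)·(+0.506399)·(-0.027837+0.999612i) = +0.143499-0.485642i

Re=0.1435 Im=-0.4856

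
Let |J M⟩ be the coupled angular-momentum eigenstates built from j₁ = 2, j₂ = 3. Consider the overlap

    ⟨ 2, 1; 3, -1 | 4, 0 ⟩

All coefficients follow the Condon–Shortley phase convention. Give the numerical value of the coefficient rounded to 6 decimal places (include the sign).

triangle: 1!·3!·5!/10! = 720/3628800
(j±m)!: 3!·1!·2!·4!·4!·4! = 165888
prefactor² = (2J+1)·Δ·N² = 10368/35
  k=0: +1/(0!·1!·1!·2!·2!·3!) = 1/24
  k=1: −1/(1!·0!·0!·1!·3!·4!) = -1/144
Σ = 5/144  ⇒  CG² = 10368/35·(5/144)² = 5/14
CG = +√(5/14) = +0.597614

+√(5/14) = +0.597614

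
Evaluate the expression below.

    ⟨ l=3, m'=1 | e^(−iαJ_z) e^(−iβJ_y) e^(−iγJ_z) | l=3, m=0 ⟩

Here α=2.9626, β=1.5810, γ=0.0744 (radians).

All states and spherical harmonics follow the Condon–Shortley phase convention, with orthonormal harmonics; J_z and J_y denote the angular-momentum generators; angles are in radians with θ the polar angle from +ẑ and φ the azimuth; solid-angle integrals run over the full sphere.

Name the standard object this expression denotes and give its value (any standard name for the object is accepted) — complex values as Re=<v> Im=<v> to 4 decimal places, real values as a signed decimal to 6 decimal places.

This is a Wigner D-matrix element — the rotation-matrix element ⟨l m'| R(α,β,γ) |l m⟩ in the angular-momentum basis.
D^3_{1,0}(2.9626,1.5810,0.0744) = e^{-i·1·2.9626}·d^3_{1,0}(1.5810)·e^{-i·0·0.0744}. Compute d first:
Half-angle: c=0.703490, s=0.710705. N=√(24·2·6·6)=41.569219
Admissible k: 0..2 (factorial args all ≥0)
  k=0: (−1)^1·41.5692/(12)·0.7035^5·0.7107^1 = -0.424199
  k=1: (−1)^2·41.5692/(4)·0.7035^3·0.7107^3 = +1.298835
  k=2: (−1)^3·41.5692/(12)·0.7035^1·0.7107^5 = -0.441871
d^3_{1,0}(1.5810) = -0.424199 +1.298835 -0.441871 = +0.432765
Phases: e^{-i·(1)·2.9626}=-0.984024-0.178038i, e^{-i·(0)·0.0744}=+1.000000+0.000000i ⇒ D=-0.425851-0.077049i

Wigner D-matrix element, Re=-0.4259 Im=-0.0770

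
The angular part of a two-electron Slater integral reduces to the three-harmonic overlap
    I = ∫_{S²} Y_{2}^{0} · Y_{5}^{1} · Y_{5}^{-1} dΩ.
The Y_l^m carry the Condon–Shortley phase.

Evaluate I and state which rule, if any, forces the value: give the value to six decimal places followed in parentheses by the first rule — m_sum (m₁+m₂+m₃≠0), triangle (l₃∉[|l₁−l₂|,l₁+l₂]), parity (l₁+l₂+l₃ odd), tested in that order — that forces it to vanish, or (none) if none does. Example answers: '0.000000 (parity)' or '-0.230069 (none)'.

Rules hold: Σm=0, L=12 even, 3≤5≤7.
N = 5·11·11 = 605
Δ = 2!·2!·8!/13! = 1/38610
Racah Σ t=0..2: t=0:+1/2880 t=1:−1/576 t=2:+1/2880 = -1/960
⇒ 3j(2 5 5; 0 0 0)² = 10/429, sgn +1
Racah Σ t=0..2: t=0:+1/5760 t=1:−1/720 t=2:+1/2304 = -1/1280
⇒ 3j(2 5 5; 0 1 -1)² = 27/1430, sgn -1
4πI² = N·(3j₀)²·(3jₘ)² = 45/169
I = -1·√(0.266272/4π) = -0.14556534
No selection rule forces the value: the integral is nonzero (none).

-0.145565 (none)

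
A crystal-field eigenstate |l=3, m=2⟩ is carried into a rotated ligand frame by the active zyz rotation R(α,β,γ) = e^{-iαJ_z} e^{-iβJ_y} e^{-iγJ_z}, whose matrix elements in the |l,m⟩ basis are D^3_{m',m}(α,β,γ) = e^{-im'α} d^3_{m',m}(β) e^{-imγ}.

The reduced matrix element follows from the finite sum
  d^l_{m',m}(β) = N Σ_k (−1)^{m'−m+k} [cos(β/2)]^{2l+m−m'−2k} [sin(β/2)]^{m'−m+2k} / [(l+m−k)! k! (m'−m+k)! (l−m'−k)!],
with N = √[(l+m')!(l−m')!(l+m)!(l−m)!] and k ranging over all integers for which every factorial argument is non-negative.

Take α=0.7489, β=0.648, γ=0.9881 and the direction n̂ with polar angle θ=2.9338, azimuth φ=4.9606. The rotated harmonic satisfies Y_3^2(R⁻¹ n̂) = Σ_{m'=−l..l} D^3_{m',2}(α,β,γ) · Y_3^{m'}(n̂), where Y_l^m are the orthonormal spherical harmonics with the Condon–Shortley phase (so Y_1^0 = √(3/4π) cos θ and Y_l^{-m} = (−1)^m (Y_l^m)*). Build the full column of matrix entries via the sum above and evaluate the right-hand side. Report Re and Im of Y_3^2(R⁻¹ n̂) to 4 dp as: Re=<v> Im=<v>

Need the full column D^3_{m',2} for m'=−3..3 at α=0.7489, β=0.6480, γ=0.9881.
cos(β/2)=0.947970, sin(β/2)=0.318361
d^3_{-3,2}: single k=5 term ⇒ +0.007594;  D = +0.007318+0.002029i
d^3_{-2,2}: k∈[4..5] ⇒ +0.046157 -0.001041 = +0.045116;  D = +0.040051-0.020770i
d^3_{-1,2}: k∈[3..4] ⇒ +0.173849 -0.009804 = +0.164045;  D = +0.055247-0.154462i
d^3_{0,2}: k∈[2..3] ⇒ +0.448309 -0.050563 = +0.397747;  D = -0.156867-0.365507i
d^3_{1,2}: k∈[1..2] ⇒ +0.770711 -0.173849 = +0.596862;  D = -0.545839-0.241464i
d^3_{2,2}: k∈[0..1] ⇒ +0.725715 -0.409249 = +0.316467;  D = -0.299143+0.103269i
d^3_{3,2}: single k=0 term ⇒ -0.596990;  D = +0.280690-0.526888i
Y_3^{m'}(θ=2.9338,φ=4.9606) and Σ D·Y over m':
  (+0.0073+0.0020i)·(-0.0025-0.0027i)  (+0.0401-0.0208i)·(+0.0374-0.0203i)  (+0.0552-0.1545i)·(+0.0620+0.2448i)  (-0.1569-0.3655i)·(-0.6526+0.0000i)  (-0.5458-0.2415i)·(-0.0620+0.2448i)  (-0.2991+0.1033i)·(+0.0374+0.0203i)  (+0.2807-0.5269i)·(+0.0025-0.0027i)
Y_3^2(R⁻¹ n̂) = +0.223620+0.117969i

Re=0.2236 Im=0.1180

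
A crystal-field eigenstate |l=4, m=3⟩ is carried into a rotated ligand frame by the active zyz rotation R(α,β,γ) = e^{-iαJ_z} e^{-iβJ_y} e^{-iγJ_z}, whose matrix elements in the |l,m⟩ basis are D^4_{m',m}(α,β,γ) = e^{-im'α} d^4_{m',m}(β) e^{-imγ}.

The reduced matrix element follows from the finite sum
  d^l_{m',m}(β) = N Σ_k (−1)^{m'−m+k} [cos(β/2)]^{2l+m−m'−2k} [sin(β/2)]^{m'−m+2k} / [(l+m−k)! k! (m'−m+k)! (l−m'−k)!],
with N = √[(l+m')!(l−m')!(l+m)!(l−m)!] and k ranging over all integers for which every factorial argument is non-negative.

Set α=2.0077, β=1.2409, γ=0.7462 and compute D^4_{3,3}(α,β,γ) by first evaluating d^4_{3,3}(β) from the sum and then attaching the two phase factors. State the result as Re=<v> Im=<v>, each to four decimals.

Re=0.1960 Im=0.4538

Split into d^4_{3,3}(β=1.2409) × two z-phases.
Half-angle: c=0.813617, s=0.581401. N=√(5040·1·5040·1)=5040.000000
Admissible k: 0..1 (factorial args all ≥0)
  k=0: (−1)^0·5040.0000/(5040)·0.8136^8·0.5814^0 = +0.192026
  k=1: (−1)^1·5040.0000/(720)·0.8136^6·0.5814^2 = -0.686388
d^4_{3,3}(1.2409) = +0.192026 -0.686388 = -0.494362
D = (+0.966368+0.257163i)·(-0.494362)·(-0.619263-0.785184i) = +0.196023+0.453839i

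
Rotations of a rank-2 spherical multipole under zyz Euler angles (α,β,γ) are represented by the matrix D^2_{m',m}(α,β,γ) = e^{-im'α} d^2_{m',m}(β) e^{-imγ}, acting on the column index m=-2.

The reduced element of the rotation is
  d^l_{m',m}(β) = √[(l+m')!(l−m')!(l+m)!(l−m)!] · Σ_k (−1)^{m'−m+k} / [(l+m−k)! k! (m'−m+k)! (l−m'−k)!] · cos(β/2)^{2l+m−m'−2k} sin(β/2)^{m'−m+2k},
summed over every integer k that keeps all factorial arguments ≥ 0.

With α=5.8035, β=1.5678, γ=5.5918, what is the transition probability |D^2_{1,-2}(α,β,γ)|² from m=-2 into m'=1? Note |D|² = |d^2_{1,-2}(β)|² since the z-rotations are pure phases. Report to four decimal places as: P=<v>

Split into d^2_{1,-2}(β=1.5678) × two z-phases.
Half-angle: c=0.708165, s=0.706047. N=√(6·1·1·24)=12.000000
The bounds max(0,m−m')=0 and min(l+m,l−m')=0 give 1 term
  k=0: (−1)^3·12.0000/(6)·0.7082^1·0.7060^3 = -0.498500
d^2_{1,-2}(1.5678) = -0.498500
|D^2_{1,-2}|² = |d^2_{1,-2}(β)|² = (-0.498500)² = 0.248502 (the z-rotation phases have unit modulus)

P=0.2485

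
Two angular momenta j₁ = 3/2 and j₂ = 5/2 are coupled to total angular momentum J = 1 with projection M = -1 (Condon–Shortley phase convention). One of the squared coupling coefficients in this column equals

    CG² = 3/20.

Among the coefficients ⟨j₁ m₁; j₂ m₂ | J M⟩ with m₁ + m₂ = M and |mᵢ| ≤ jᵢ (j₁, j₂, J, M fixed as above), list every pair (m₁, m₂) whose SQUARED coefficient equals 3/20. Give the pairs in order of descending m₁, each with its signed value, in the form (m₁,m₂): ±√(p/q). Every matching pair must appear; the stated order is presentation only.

(-1/2,-1/2): +√(3/20)

Admissible pairs with m₁+m₂ = M = -1: (-3/2,1/2), (-1/2,-1/2), (1/2,-3/2), (3/2,-5/2)
  (m₁,m₂)=(3/2,-5/2): CG² = 1/2, CG = +√(1/2)
  (m₁,m₂)=(1/2,-3/2): CG² = 3/10, CG = −√(3/10)
  (m₁,m₂)=(-1/2,-1/2): CG² = 3/20, CG = +√(3/20)   ← matches the target
  (m₁,m₂)=(-3/2,1/2): CG² = 1/20, CG = −√(1/20)
Pairs with CG² = 3/20: (-1/2,-1/2): +√(3/20)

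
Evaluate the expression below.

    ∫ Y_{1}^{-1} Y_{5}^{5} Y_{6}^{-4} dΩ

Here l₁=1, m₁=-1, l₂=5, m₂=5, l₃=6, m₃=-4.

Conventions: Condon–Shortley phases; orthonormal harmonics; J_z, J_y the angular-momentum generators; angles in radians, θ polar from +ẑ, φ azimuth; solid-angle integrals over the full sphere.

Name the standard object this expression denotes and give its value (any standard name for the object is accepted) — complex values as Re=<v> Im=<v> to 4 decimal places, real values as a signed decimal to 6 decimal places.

This is a Gaunt coefficient — the integral of a triple product of spherical harmonics over the sphere.
Checks pass: Σm=0; 12 even; l₃=6∈[4,6].
(2·1+1)(2·5+1)(2·6+1) = 429
Δ: 0! 2! 10! / 13! → 1/858
sum: t=0:+1/14400 = 1/14400
3j²(1 5 6; 0 0 0) = Δ·Π!·Σ² = 6/143  (sign +1)
sum: t=0:+1/7257600 = 1/7257600
3j²(1 5 6; -1 5 -4) = Δ·Π!·Σ² = 1/858  (sign +1)
combine: 4πI² = 429·6/143·1/858 = 3/143
take √, sign +1: I = 0.04085899

Gaunt coefficient, +0.040859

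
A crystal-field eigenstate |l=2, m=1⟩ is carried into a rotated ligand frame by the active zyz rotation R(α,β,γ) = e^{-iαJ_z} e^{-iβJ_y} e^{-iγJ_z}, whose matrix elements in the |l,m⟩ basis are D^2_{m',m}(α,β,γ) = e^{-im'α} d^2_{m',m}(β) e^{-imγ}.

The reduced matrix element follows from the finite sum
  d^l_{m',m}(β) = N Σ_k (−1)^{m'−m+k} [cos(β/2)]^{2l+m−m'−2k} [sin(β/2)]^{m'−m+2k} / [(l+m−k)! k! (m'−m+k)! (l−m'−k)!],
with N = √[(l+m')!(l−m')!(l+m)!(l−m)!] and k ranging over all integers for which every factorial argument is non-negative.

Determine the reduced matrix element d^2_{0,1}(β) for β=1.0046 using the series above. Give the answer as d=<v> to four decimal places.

d^2_{0,1}(β=1.0046) via the finite sum:
With c≡cos(β/2)=0.876478 and s≡sin(β/2)=0.481443, N=[2·2·6·1]^{1/2}=4.898979
k: max(0,(1)−(0))=1 … min(2+(1),2−(0))=2
  k=1: (−1)^0·4.8990/(2)·0.8765^3·0.4814^1 = +0.794040
  k=2: (−1)^1·4.8990/(2)·0.8765^1·0.4814^3 = -0.239580
d^2_{0,1}(1.0046) = +0.794040 -0.239580 = +0.554461

d=0.5545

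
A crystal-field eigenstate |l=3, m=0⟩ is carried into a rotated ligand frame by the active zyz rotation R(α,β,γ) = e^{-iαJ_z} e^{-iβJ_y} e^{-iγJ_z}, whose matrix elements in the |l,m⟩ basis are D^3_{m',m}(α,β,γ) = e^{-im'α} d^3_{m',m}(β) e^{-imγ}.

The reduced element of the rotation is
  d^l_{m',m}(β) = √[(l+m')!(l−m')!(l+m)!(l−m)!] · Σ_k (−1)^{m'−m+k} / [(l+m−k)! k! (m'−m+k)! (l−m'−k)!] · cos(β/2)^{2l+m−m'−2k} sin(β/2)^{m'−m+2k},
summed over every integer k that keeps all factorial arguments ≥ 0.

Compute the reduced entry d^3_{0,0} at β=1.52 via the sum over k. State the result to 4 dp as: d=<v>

d=-0.0758

d^3_{0,0}(β=1.5200) via the finite sum:
c=cos(1.520000/2)=0.724836, s=sin(1.520000/2)=0.688921; N=√[6·6·6·6]=36.000000
Admissible k: 0..3 (factorial args all ≥0)
  k=0: (−1)^0·36.0000/(36)·0.7248^6·0.6889^0 = +0.145024
  k=1: (−1)^1·36.0000/(4)·0.7248^4·0.6889^2 = -1.179074
  k=2: (−1)^2·36.0000/(4)·0.7248^2·0.6889^4 = +1.065126
  k=3: (−1)^3·36.0000/(36)·0.7248^0·0.6889^6 = -0.106910
d^3_{0,0}(1.5200) = +0.145024 -1.179074 +1.065126 -0.106910 = -0.075834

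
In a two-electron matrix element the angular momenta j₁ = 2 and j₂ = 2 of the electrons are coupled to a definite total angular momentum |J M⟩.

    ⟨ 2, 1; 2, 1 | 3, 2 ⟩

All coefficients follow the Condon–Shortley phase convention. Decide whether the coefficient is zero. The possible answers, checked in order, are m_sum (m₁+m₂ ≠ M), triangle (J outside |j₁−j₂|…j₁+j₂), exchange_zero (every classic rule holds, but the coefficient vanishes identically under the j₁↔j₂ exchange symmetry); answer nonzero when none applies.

exchange_zero

m-sum: m₁+m₂ = 1+1 = 2, M = 2  ✓
triangle: |j₁−j₂| = 0 ≤ J = 3 ≤ j₁+j₂ = 4  ✓
exchange: j₁=j₂ and m₁=m₂, and (−1)^(j₁+j₂−J) = (−1)^1 = −1 forces ⟨j₁m₁;j₂m₂|JM⟩ = −⟨j₂m₂;j₁m₁|JM⟩ = −⟨j₁m₁;j₂m₂|JM⟩ ⇒ the coefficient vanishes identically
Racah sum check: Σ_k collapses to 0 ⇒ CG = 0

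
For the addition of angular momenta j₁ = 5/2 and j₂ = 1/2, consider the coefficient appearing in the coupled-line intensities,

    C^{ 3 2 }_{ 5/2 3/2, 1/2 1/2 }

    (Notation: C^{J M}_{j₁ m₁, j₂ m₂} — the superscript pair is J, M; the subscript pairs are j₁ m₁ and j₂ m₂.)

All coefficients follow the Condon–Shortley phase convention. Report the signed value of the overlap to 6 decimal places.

+0.912871

√[7·0!5!1!/7! · 4!1!1!0!5!1!] = √(480)
  +(−1)^0/∏(0,0,1,1,4,0)! = 1/24  (running 1/24)
⟨..|..⟩ = √(480)·(1/24) = +0.912871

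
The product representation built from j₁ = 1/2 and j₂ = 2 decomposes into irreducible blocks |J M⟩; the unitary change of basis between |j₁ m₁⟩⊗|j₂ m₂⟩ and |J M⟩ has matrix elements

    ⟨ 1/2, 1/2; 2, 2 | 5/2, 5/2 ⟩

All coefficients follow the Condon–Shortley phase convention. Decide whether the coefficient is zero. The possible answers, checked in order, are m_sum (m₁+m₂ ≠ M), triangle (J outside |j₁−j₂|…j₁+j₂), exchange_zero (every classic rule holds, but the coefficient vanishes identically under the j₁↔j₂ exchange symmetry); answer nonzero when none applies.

nonzero

m-sum: m₁+m₂ = 1/2+2 = 5/2, M = 5/2  ✓
triangle: |j₁−j₂| = 3/2 ≤ J = 5/2 ≤ j₁+j₂ = 5/2  ✓
exchange: j₁≠j₂ or m₁≠m₂ — the exchange symmetry imposes no constraint here
value check: CG = +1 = +1.000000 ≠ 0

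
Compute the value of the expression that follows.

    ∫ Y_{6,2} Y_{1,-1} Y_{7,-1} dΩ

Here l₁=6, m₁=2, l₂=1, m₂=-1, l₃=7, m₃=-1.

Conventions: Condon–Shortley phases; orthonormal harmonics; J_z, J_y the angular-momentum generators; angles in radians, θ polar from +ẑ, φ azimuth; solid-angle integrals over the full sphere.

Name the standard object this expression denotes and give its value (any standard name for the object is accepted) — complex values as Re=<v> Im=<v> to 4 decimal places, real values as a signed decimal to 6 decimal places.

Gaunt coefficient, -0.135514

This is a Gaunt coefficient — the integral of a triple product of spherical harmonics over the sphere.
m-sum 0 ✓  L=14 even ✓  5≤7≤7 ✓
Π(2lᵢ+1) = 13×3×15 = 585
triangle coeff Δ(6,1,7) = 1/1365
Σ_t [0,0]: t=0:+1/518400 = 1/518400
(3j)²=7/195 [(6 1 7; 0 0 0)], sign=-1
Σ_t [0,0]: t=0:+1/1935360 = 1/1935360
(3j)²=1/91 [(6 1 7; 2 -1 -1)], sign=+1
⇒ 4πI² = 3/13
I = (-1)√(3/13/(4π)) = -0.13551395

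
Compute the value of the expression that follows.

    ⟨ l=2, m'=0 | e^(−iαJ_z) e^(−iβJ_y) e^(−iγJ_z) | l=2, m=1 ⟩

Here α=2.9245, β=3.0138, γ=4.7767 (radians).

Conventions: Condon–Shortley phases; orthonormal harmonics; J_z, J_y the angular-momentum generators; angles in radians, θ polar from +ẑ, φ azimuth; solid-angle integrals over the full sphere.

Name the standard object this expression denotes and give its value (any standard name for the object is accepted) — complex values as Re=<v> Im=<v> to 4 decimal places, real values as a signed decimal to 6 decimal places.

This is a Wigner D-matrix element — the rotation-matrix element ⟨l m'| R(α,β,γ) |l m⟩ in the angular-momentum basis.
D^2_{0,1}(2.9245,3.0138,4.7767) = e^{-i·0·2.9245}·d^2_{0,1}(3.0138)·e^{-i·1·4.7767}. Compute d first:
With c≡cos(β/2)=0.063853 and s≡sin(β/2)=0.997959, N=[2·2·6·1]^{1/2}=4.898979
k: max(0,(1)−(0))=1 … min(2+(1),2−(0))=2
  k=1: (−1)^0·4.8990/(2)·0.0639^3·0.9980^1 = +0.000636
  k=2: (−1)^1·4.8990/(2)·0.0639^1·0.9980^3 = -0.155451
d^2_{0,1}(3.0138) = +0.000636 -0.155451 = -0.154815
D = (+1.000000+0.000000i)·(-0.154815)·(+0.064267+0.997933i) = -0.009949-0.154495i

Wigner D-matrix element, Re=-0.0099 Im=-0.1545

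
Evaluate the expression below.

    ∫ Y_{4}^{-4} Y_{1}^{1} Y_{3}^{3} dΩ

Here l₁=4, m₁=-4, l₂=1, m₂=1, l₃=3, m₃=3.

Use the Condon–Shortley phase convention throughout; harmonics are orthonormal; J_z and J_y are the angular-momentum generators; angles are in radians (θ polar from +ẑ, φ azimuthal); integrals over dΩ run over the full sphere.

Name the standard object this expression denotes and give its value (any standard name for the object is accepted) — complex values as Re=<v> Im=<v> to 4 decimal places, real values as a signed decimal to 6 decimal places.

This is a Gaunt coefficient — the integral of a triple product of spherical harmonics over the sphere.
m-sum 0 ✓  L=8 even ✓  3≤3≤5 ✓
Π(2lᵢ+1) = 9×3×7 = 189
triangle coeff Δ(4,1,3) = 1/252
Σ_t [1,1]: t=1:−1/36 = -1/36
(3j)²=4/63 [(4 1 3; 0 0 0)], sign=+1
Σ_t [2,2]: t=2:+1/1440 = 1/1440
(3j)²=1/9 [(4 1 3; -4 1 3)], sign=+1
⇒ 4πI² = 4/3
I = (+1)√(4/3/(4π)) = 0.32573501

Gaunt coefficient, +0.325735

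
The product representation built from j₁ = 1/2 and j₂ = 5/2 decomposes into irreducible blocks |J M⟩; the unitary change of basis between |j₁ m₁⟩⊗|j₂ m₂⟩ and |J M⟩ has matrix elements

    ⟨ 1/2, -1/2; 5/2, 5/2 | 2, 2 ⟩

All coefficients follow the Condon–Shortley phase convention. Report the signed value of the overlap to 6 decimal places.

-0.912871

j₁+j₂−J=1  J+j₁−j₂=0  J−j₁+j₂=4  j₁+j₂+J+1=6
(j₁±m₁, j₂±m₂, J±M) = (0,1,5,0,4,0)
P² = 480
sum k=1..1:
  [1] −1/24 = -1/24
S = -1/24
C² = P²·S² = 5/6 ; C = -0.912871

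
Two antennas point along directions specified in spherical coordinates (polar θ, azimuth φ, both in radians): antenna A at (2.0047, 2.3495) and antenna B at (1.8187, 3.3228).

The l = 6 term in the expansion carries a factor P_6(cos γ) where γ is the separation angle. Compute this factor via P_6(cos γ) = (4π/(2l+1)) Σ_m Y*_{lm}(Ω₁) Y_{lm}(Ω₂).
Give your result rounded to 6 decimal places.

Addition theorem: P_6(cos γ) = (4π/13) Σ_m Y*_{lm}(Ω₁) Y_{lm}(Ω₂), m = −6…6:
  [-6]  conj(Y_{6,-6})(Ω₁) = (0.010824, 0.269320) ; Y_{6,-6}(Ω₂) = (0.186425, -0.355004) ; Δ = (0.097627, 0.046365)
  [-5]  conj(Y_{6,-5})(Ω₁) = (-0.295510, 0.315986) ; Y_{6,-5}(Ω₂) = (0.216876, -0.276713) ; Δ = (0.023348, 0.150302)
  [-4]  conj(Y_{6,-4})(Ω₁) = (-0.228242, 0.006113) ; Y_{6,-4}(Ω₂) = (-0.079667, 0.070557) ; Δ = (0.017752, -0.016591)
  [-3]  conj(Y_{6,-3})(Ω₁) = (0.155746, 0.149612) ; Y_{6,-3}(Ω₂) = (-0.291340, 0.176075) ; Δ = (-0.071718, -0.016165)
  [-2]  conj(Y_{6,-2})(Ω₁) = (0.004130, 0.308470) ; Y_{6,-2}(Ω₂) = (0.010271, -0.003894) ; Δ = (0.001244, 0.003152)
  [-1]  conj(Y_{6,-1})(Ω₁) = (0.080403, -0.081487) ; Y_{6,-1}(Ω₂) = (0.319387, -0.058517) ; Δ = (0.020911, -0.030731)
  [+0]  conj(Y_{6,0})(Ω₁) = (0.317432, -0.000000) ; Y_{6,0}(Ω₂) = (0.014643, 0.000000) ; Δ = (0.004648, 0.000000)
  [+1]  conj(Y_{6,1})(Ω₁) = (-0.080403, -0.081487) ; Y_{6,1}(Ω₂) = (-0.319387, -0.058517) ; Δ = (0.020911, 0.030731)
  [+2]  conj(Y_{6,2})(Ω₁) = (0.004130, -0.308470) ; Y_{6,2}(Ω₂) = (0.010271, 0.003894) ; Δ = (0.001244, -0.003152)
  [+3]  conj(Y_{6,3})(Ω₁) = (-0.155746, 0.149612) ; Y_{6,3}(Ω₂) = (0.291340, 0.176075) ; Δ = (-0.071718, 0.016165)
  [+4]  conj(Y_{6,4})(Ω₁) = (-0.228242, -0.006113) ; Y_{6,4}(Ω₂) = (-0.079667, -0.070557) ; Δ = (0.017752, 0.016591)
  [+5]  conj(Y_{6,5})(Ω₁) = (0.295510, 0.315986) ; Y_{6,5}(Ω₂) = (-0.216876, -0.276713) ; Δ = (0.023348, -0.150302)
  [+6]  conj(Y_{6,6})(Ω₁) = (0.010824, -0.269320) ; Y_{6,6}(Ω₂) = (0.186425, 0.355004) ; Δ = (0.097627, -0.046365)
Total Σ_m = (0.182977, 0.000000). Multiply by 0.966644: (0.176874, 0.000000). P_6(cos γ) = 0.176874

0.176874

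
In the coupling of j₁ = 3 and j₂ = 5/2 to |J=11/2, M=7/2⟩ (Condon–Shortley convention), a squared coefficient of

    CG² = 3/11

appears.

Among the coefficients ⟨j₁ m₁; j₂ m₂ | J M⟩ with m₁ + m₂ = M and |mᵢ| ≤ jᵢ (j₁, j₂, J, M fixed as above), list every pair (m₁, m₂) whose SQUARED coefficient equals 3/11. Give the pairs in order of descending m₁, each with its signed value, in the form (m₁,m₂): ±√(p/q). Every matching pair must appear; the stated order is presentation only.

Admissible pairs with m₁+m₂ = M = 7/2: (1,5/2), (2,3/2), (3,1/2)
  (m₁,m₂)=(3,1/2): CG² = 2/11, CG = +√(2/11)
  (m₁,m₂)=(2,3/2): CG² = 6/11, CG = +√(6/11)
  (m₁,m₂)=(1,5/2): CG² = 3/11, CG = +√(3/11)   ← matches the target
Pairs with CG² = 3/11: (1,5/2): +√(3/11)

(1,5/2): +√(3/11)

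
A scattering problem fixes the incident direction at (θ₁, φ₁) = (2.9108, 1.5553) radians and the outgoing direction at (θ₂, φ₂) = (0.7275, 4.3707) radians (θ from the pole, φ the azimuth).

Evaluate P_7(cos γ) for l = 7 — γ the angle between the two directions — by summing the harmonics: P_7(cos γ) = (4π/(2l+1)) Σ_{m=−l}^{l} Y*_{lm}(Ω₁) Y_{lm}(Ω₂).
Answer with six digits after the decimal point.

0.411686

Addition theorem: P_7(cos γ) = (4π/15) Σ_m Y*_{lm}(Ω₁) Y_{lm}(Ω₂), m = −7…7:
  m=-7: Y*=-0.00000 - 0.00002j  Y=0.01960 + 0.02105j  product 0.00000 - 0.00000j
  m=-6: Y*=0.00026 - 0.00002j  Y=0.05573 - 0.10723j  product 0.00001 - 0.00003j
  m=-5: Y*=0.00020 + 0.00259j  Y=-0.29548 - 0.04093j  product 0.00005 - 0.00077j
  m=-4: Y*=-0.01819 + 0.00113j  Y=0.09233 + 0.44619j  product -0.00218 - 0.00801j
  m=-3: Y*=-0.00424 - 0.09111j  Y=0.29688 - 0.18028j  product -0.01768 - 0.02629j
  m=-2: Y*=0.31212 - 0.00968j  Y=0.07479 + 0.06090j  product 0.02393 + 0.01828j
  m=-1: Y*=0.00985 + 0.63554j  Y=0.13175 - 0.37045j  product 0.23673 + 0.08008j
  m=+0: Y*=-0.41629 + 0.00000j  Y=-0.02331 + 0.00000j  product 0.00970 + 0.00000j
  m=+1: Y*=-0.00985 + 0.63554j  Y=-0.13175 - 0.37045j  product 0.23673 - 0.08008j
  m=+2: Y*=0.31212 + 0.00968j  Y=0.07479 - 0.06090j  product 0.02393 - 0.01828j
  m=+3: Y*=0.00424 - 0.09111j  Y=-0.29688 - 0.18028j  product -0.01768 + 0.02629j
  m=+4: Y*=-0.01819 - 0.00113j  Y=0.09233 - 0.44619j  product -0.00218 + 0.00801j
  m=+5: Y*=-0.00020 + 0.00259j  Y=0.29548 - 0.04093j  product 0.00005 + 0.00077j
  m=+6: Y*=0.00026 + 0.00002j  Y=0.05573 + 0.10723j  product 0.00001 + 0.00003j
  m=+7: Y*=0.00000 - 0.00002j  Y=-0.01960 + 0.02105j  product 0.00000 + 0.00000j
Σ over m = 0.49141 - 0.00000j; ×(4π/15) → 0.41169 - 0.00000j. Real part: 0.411686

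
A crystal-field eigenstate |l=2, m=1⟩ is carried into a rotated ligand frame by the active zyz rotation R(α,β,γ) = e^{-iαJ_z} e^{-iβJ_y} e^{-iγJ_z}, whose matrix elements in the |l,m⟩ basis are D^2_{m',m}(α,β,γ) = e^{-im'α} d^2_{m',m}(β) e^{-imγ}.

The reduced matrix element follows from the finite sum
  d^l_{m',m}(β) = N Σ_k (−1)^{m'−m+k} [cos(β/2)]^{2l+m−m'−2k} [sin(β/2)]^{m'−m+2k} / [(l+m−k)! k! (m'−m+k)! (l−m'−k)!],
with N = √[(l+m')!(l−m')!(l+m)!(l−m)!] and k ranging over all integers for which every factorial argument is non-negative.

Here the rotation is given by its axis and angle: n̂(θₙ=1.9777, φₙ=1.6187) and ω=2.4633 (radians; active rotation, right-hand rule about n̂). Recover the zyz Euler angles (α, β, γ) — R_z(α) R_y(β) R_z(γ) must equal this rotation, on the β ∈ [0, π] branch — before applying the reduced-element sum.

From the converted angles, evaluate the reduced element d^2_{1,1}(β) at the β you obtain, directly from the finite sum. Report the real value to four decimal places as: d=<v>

Axis–angle → zyz. n̂ = (sinθₙcosφₙ, sinθₙsinφₙ, cosθₙ) = (-0.043976, +0.917297, -0.395768), ω = 2.4633.
R = I cosω + sinω [n̂]ₓ + (1−cosω) n̂n̂ᵀ gives
  R = [-0.775206, +0.176582, +0.606527; -0.320078, +0.717967, -0.618120; -0.544616, -0.673306, -0.500052]
β = atan2(√(R₁₃²+R₂₃²), R₃₃) = 2.094455; α = atan2(R₂₃, R₁₃) mod 2π = 5.488321; γ = atan2(R₃₂, −R₃₁) mod 2π = 5.392514
d^2_{1,1}(β=2.0945) via the finite sum:
c=cos(2.094455/2)=0.499974, s=sin(2.094455/2)=0.866040; N=√[6·1·6·1]=6.000000
k: max(0,(1)−(1))=0 … min(2+(1),2−(1))=1
  k=0: (−1)^0·6.0000/(6)·0.5000^4·0.8660^0 = +0.062487
  k=1: (−1)^1·6.0000/(2)·0.5000^2·0.8660^2 = -0.562461
d^2_{1,1}(2.0945) = +0.062487 -0.562461 = -0.499974

d=-0.5000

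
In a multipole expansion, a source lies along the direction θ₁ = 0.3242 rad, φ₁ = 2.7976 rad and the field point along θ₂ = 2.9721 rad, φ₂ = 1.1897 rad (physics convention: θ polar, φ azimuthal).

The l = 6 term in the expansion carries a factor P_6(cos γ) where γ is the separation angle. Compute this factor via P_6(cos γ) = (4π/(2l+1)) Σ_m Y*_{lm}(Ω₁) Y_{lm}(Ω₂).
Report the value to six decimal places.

Term-by-term m-sum for l=6 (normalisation 4π/13 = 0.966644):
  m=-6: (-0.000239, -0.000445) × (0.000007, -0.000008) = (-0.000000, -0.000000)  (running Σ = (-0.000000, -0.000000))
  m=-5: (0.000773, 0.005145) × (-0.000213, -0.000074) = (0.000000, -0.000001)  (running Σ = (0.000000, -0.000001))
  m=-4: (0.006318, -0.032020) × (0.000130, 0.002795) = (0.000090, 0.000014)  (running Σ = (0.000091, 0.000012))
  m=-3: (-0.070500, 0.117928) × (0.021557, -0.009821) = (-0.000362, 0.003235)  (running Σ = (-0.000271, 0.003247))
  m=-2: (0.292825, -0.240689) × (-0.098275, -0.093817) = (-0.051358, -0.003818)  (running Σ = (-0.051629, -0.000571))
  m=-1: (-0.548865, 0.196623) × (-0.178398, 0.445233) = (0.010373, -0.279450)  (running Σ = (-0.041256, -0.280021))
  m=0: (0.165484, -0.000000) × (0.732348, 0.000000) = (0.121192, 0.000000)  (running Σ = (0.079936, -0.280021))
  m=1: (0.548865, 0.196623) × (0.178398, 0.445233) = (0.010373, 0.279450)  (running Σ = (0.090310, -0.000571))
  m=2: (0.292825, 0.240689) × (-0.098275, 0.093817) = (-0.051358, 0.003818)  (running Σ = (0.038951, 0.003247))
  m=3: (0.070500, 0.117928) × (-0.021557, -0.009821) = (-0.000362, -0.003235)  (running Σ = (0.038590, 0.000012))
  m=4: (0.006318, 0.032020) × (0.000130, -0.002795) = (0.000090, -0.000014)  (running Σ = (0.038680, -0.000001))
  m=5: (-0.000773, 0.005145) × (0.000213, -0.000074) = (0.000000, 0.000001)  (running Σ = (0.038680, -0.000000))
  m=6: (-0.000239, 0.000445) × (0.000007, 0.000008) = (-0.000000, 0.000000)  (running Σ = (0.038680, 0.000000))
Accumulated sum (0.038680, 0.000000); after 4π/(2l+1) scaling, (0.037390, 0.000000) ⇒ P_6 = 0.037390

0.037390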